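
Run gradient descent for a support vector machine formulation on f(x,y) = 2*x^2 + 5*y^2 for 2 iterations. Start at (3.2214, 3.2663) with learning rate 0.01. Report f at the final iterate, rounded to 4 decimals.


Gradient descent on f(x,y) = 2*x^2 + 5*y^2.
Starting point: (3.2214, 3.2663), alpha = 0.01
Step 1: grad_x = 2*2*3.2214 = 12.8856, grad_y = 2*5*3.2663 = 32.663
  x_1 = 3.2214 - 0.01*12.8856 = 3.0925
  y_1 = 3.2663 - 0.01*32.663 = 2.9397
Step 2: grad_x = 2*2*3.0925 = 12.3702, grad_y = 2*5*2.9397 = 29.3967
  x_2 = 3.0925 - 0.01*12.3702 = 2.9688
  y_2 = 2.9397 - 0.01*29.3967 = 2.6457
f(2.9688, 2.6457) = 2*2.9688^2 + 5*2.6457^2 = 52.6268


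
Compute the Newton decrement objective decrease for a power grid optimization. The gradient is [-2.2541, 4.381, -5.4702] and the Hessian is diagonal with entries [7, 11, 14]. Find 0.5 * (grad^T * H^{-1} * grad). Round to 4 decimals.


Step 1: H is diagonal, so H^(-1) * g = [-0.322, 0.3983, -0.3907].
Step 2: g^T H^(-1) g = sum_i g_i^2 / H_ii
  = (-2.2541)^2/7 + (4.381)^2/11 + (-5.4702)^2/14
  = 0.7259 + 1.7448 + 2.1374 = 4.608
Step 3: Objective decrease = 0.5 * g^T H^(-1) g = 2.304


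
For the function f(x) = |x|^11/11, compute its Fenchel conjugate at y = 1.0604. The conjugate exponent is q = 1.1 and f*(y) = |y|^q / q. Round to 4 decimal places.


The conjugate exponent q satisfies 1/p + 1/q = 1.
p = 11, so q = 11/(11 - 1) = 1.1
|y|^q = 1.0604^1.1 = 1.0666
f*(1.0604) = 1.0666 / 1.1 = 0.9697


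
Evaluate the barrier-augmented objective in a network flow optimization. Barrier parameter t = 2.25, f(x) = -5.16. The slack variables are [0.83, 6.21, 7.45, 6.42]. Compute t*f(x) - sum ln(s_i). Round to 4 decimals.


Step 1: Compute log-barrier.
ln values: [-0.1863, 1.8262, 2.0082, 1.8594]
phi = -(-0.1863 + 1.8262 + 2.0082 + 1.8594) = -5.5075
Step 2: Compute augmented objective.
t*f(x) = 2.25*-5.16 = -11.61
Total = -11.61 - 5.5075 = -17.1175


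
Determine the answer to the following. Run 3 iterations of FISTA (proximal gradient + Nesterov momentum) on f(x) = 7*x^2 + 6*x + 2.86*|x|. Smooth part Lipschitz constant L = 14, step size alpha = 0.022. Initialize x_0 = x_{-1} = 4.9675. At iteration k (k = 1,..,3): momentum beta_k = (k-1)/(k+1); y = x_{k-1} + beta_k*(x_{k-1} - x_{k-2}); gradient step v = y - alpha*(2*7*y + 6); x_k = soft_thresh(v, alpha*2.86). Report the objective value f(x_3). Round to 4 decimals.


FISTA on f(x) = 7*x^2 + 6*x + 2.86*|x|
L = 14, alpha = 0.022
Iteration 1: beta = 0.0, y = 4.9675 + 0.0*(4.9675 - 4.9675) = 4.9675
  grad(y) = 75.545, v = y - alpha*grad = 3.3055
  prox(v) = soft_thresh(3.3055, 0.0629) = 3.2426
Iteration 2: beta = 0.3333, y = 3.2426 + 0.3333*(3.2426 - 4.9675) = 2.6676
  grad(y) = 43.3467, v = y - alpha*grad = 1.714
  prox(v) = soft_thresh(1.714, 0.0629) = 1.6511
Iteration 3: beta = 0.5, y = 1.6511 + 0.5*(1.6511 - 3.2426) = 0.8553
  grad(y) = 17.9744, v = y - alpha*grad = 0.4599
  prox(v) = soft_thresh(0.4599, 0.0629) = 0.397
f(x_3) = 7*0.397^2 + 6*0.397 + 2.86*|0.397| = 4.6201


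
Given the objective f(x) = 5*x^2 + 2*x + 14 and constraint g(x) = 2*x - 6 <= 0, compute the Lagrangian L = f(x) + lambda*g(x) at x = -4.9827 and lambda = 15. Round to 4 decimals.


Step 1: Evaluate f(x).
f(-4.9827) = 5*(-4.9827)^2 + 2*(-4.9827) + 14 = 128.1711
Step 2: Evaluate g(x).
g(-4.9827) = 2*-4.9827 - 6 = -15.9654
Step 3: Compute Lagrangian.
L = 128.1711 + 15*-15.9654 = -111.3099


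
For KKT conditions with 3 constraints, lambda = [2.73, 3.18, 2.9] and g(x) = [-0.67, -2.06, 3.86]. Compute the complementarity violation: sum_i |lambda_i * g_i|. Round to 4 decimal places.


KKT complementary slackness check:
lambda_1 * g_1 = 2.73 * -0.67 = -1.8291
lambda_2 * g_2 = 3.18 * -2.06 = -6.5508
lambda_3 * g_3 = 2.9 * 3.86 = 11.194
Total violation = 1.8291 + 6.5508 + 11.194 = 19.5739


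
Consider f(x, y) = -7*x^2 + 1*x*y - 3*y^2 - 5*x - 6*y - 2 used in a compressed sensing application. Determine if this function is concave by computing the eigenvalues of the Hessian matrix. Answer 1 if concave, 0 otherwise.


The Hessian of f(x,y) = -7*x^2 + 1*x*y - 3*y^2 - 5*x - 6*y - 2 is:
H = [[-14, 1], [1, -6]]
Trace = -14 - 6 = -20
Determinant = -14*-6 - (1)^2 = 83
Discriminant = (-20)^2 - 4*83 = 68.0
Eigenvalues: lambda_1 = -14.1231, lambda_2 = -5.8769
The function is concave.

1


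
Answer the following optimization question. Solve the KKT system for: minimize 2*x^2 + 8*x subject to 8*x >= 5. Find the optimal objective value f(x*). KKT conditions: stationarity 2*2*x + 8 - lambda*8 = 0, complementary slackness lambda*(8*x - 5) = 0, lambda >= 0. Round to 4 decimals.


Step 1: Try lambda = 0 (constraint inactive).
x_unc = -8/(2*2) = -2.0
Check: 8*-2.0 = -16.0 < 5 -- violated!
Step 2: Constraint must be active: 8*x = 5
x* = 5/8 = 0.625
lambda = (2*2*0.625 + 8)/8 = 1.3125
Step 3: Compute optimal value.
f(x*) = 2*0.625^2 + 8*0.625 = 5.7813


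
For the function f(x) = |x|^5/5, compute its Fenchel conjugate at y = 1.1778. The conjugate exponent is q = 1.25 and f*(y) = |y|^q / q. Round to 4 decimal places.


The conjugate exponent q satisfies 1/p + 1/q = 1.
p = 5, so q = 5/(5 - 1) = 1.25
|y|^q = 1.1778^1.25 = 1.227
f*(1.1778) = 1.227 / 1.25 = 0.9816


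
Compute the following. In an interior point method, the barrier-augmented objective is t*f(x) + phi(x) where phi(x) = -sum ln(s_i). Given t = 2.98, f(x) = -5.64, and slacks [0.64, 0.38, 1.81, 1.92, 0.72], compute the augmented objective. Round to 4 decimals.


Step 1: Compute log-barrier.
ln values: [-0.4463, -0.9676, 0.5933, 0.6523, -0.3285]
phi = -(-0.4463 - 0.9676 + 0.5933 + 0.6523 - 0.3285) = 0.4967
Step 2: Compute augmented objective.
t*f(x) = 2.98*-5.64 = -16.8072
Total = -16.8072 + 0.4967 = -16.3105


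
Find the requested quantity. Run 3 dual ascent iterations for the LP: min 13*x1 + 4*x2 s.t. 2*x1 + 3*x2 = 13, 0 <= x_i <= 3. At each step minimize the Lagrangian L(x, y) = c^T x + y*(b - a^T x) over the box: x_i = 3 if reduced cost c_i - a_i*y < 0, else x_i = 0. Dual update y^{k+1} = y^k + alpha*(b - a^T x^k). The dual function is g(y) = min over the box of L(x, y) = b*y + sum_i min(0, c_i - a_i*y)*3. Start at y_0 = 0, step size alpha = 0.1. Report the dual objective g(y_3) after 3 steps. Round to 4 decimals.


Dual ascent for LP: min 13*x1 + 4*x2, 2*x1 + 3*x2 = 13, 0 <= x_i <= 3
Step 1: y^k = 0.0, reduced costs: (13.0, 4.0)
  x^k = (0.0, 0.0), subgradient = b - a^T x = 13.0
  y^{k+1} = 0.0 + 0.1*13.0 = 1.3
Step 2: y^k = 1.3, reduced costs: (10.4, 0.1)
  x^k = (0.0, 0.0), subgradient = b - a^T x = 13.0
  y^{k+1} = 1.3 + 0.1*13.0 = 2.6
Step 3: y^k = 2.6, reduced costs: (7.8, -3.8)
  x^k = (0.0, 3.0), subgradient = b - a^T x = 4.0
  y^{k+1} = 2.6 + 0.1*4.0 = 3.0
Dual objective at y_3 = 3.0: reduced costs (7.0, -5.0), box minimizer x = (0.0, 3.0)
g(y_3) = b*y + (c1 - a1*y)*x1 + (c2 - a2*y)*x2 = 13*3.0 + 7.0*0.0 + (-5.0)*3.0 = 39.0 + 0.0 - 15.0 = 24.0


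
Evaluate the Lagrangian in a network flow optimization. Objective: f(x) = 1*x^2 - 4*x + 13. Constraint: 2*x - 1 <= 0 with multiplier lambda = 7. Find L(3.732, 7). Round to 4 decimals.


Step 1: Evaluate f(x).
f(3.732) = 1*3.732^2 - 4*3.732 + 13 = 11.9998
Step 2: Evaluate g(x).
g(3.732) = 2*3.732 - 1 = 6.464
Step 3: Compute Lagrangian.
L = 11.9998 + 7*6.464 = 57.2478


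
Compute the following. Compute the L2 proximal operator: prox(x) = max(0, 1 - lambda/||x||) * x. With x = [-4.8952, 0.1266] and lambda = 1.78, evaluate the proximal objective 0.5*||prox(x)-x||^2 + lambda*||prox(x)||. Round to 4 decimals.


Step 1: Compute ||x||.
||x|| = 4.8968
Step 2: Compute scaling factor.
scale = max(0, 1 - 1.78/4.8968) = 0.6365
Step 3: prox(x) = [-3.1158, 0.0806]
||prox(x)|| = 3.1168
Step 4: Proximal objective.
0.5*||prox-x||^2 = 1.5842
lambda*||prox|| = 5.5479
Total = 7.1322


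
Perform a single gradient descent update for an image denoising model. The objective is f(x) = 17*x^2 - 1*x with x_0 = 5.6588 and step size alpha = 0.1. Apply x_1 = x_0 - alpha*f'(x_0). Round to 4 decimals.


We compute the gradient at x_0 and apply the update.
f'(x) = 34*x - 1
f'(5.6588) = 34*5.6588 - 1 = 191.3992
x_1 = 5.6588 - 0.1*191.3992 = -13.4811


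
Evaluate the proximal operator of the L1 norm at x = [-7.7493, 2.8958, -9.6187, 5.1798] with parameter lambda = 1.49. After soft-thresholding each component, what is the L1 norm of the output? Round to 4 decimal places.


Soft-thresholding with lambda = 1.49:
prox(-7.7493) = sign(-7.7493)*max(|-7.7493| - 1.49, 0) = -6.2593
prox(2.8958) = sign(2.8958)*max(|2.8958| - 1.49, 0) = 1.4058
prox(-9.6187) = sign(-9.6187)*max(|-9.6187| - 1.49, 0) = -8.1287
prox(5.1798) = sign(5.1798)*max(|5.1798| - 1.49, 0) = 3.6898
prox(x) = [-6.2593, 1.4058, -8.1287, 3.6898]
||prox(x)||_1 = 6.2593 + 1.4058 + 8.1287 + 3.6898 = 19.4836


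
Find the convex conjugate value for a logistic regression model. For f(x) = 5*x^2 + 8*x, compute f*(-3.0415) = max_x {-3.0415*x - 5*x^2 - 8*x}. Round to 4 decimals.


f*(y) = sup_x {y*x - a*x^2 - b*x} = sup_x {(y-b)*x - a*x^2}
FOC: (y - b) - 2a*x = 0 => x* = (y - b)/(2a)
x* = (-3.0415 - 8)/(2*5) = -1.1042
f*(-3.0415) = (y-b)^2/(4a) = (-3.0415 - 8)^2/(4*5)
= 121.9147/20 = 6.0957


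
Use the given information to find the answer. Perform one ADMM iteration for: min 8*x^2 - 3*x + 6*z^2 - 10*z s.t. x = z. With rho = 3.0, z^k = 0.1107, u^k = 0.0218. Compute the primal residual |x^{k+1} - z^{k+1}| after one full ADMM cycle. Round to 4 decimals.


ADMM iteration with rho = 3.0, z^k = 0.1107, u^k = 0.0218
Step 1: x-update.
Minimize 8*x^2 - 3*x + (3.0/2)*(x - 0.1107 + 0.0218)^2
FOC: (2*8 + 3.0)*x = 3 + 3.0*(0.1107 - 0.0218)
x^{k+1} = 0.1719
Step 2: z-update.
Minimize 6*z^2 - 10*z + (3.0/2)*(0.1719 - z + 0.0218)^2
FOC: (2*6 + 3.0)*z = 10 + 3.0*(0.1719 + 0.0218)
z^{k+1} = 0.7054
Step 3: u-update.
u^{k+1} = 0.0218 + 0.1719 - 0.7054 = -0.5117
Step 4: Primal residual = |0.1719 - 0.7054| = 0.5335


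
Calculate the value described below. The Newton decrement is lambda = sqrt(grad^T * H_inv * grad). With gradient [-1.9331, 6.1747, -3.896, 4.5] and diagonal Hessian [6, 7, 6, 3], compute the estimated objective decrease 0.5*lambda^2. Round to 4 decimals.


Step 1: H is diagonal, so H^(-1) * g = [-0.3222, 0.8821, -0.6493, 1.5].
Step 2: g^T H^(-1) g = sum_i g_i^2 / H_ii
  = (-1.9331)^2/6 + (6.1747)^2/7 + (-3.896)^2/6 + (4.5)^2/3
  = 0.6228 + 5.4467 + 2.5298 + 6.75 = 15.3493
Step 3: Objective decrease = 0.5 * g^T H^(-1) g = 7.6747


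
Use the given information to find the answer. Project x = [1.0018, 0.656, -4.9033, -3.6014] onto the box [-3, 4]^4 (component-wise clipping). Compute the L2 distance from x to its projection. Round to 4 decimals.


Project each component onto [-3, 4].
clip(1.0018) = 1.0018, clip(0.656) = 0.656, clip(-4.9033) = -3.0, clip(-3.6014) = -3.0
Projection = [1.0018, 0.656, -3.0, -3.0]
Squared diffs: [0.0, 0.0, 3.6226, 0.3617]
Distance = sqrt(3.9843) = 1.9961


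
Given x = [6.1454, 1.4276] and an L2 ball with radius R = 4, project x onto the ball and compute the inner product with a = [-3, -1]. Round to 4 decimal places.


Step 1: Compute ||x|| (intermediates to 6 decimals).
||x|| = sqrt(6.1454^2 + 1.4276^2) = 6.30904
Step 2: Project.
Since ||x|| > R, scale = R/||x|| = 4/6.30904 = 0.634011, proj(x) = scale * x
proj(x) = [3.896251, 0.905114]
Step 3: Dot product.
a^T * proj(x) = -3*3.896251 - 1*0.905114 = -12.5939


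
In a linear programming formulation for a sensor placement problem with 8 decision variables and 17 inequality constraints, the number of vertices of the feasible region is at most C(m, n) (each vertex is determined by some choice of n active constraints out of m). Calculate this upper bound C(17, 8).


Each vertex corresponds to some choice of n active constraints out of m, so the number of vertices is at most C(m, n) = m! / (n!(m-n)!).
m = 17, n = 8
Numerator: 17 * 16 * 15 * 14 * 13 * 12 * 11 * 10
Denominator: 8! = 40320
C(17, 8) = 24310


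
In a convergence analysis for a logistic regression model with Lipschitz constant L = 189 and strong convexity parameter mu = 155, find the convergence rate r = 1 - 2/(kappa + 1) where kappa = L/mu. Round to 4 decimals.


Step 1: Compute the condition number.
kappa = L/mu = 189/155 = 1.2194
Step 2: Compute the convergence rate.
r = 1 - 2/(kappa + 1) = 1 - 2*mu/(L + mu) = (L - mu)/(L + mu) = 34/344 = 0.0988


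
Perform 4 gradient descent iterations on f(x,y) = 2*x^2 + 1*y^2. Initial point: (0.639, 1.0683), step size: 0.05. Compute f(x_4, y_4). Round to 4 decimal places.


Gradient descent on f(x,y) = 2*x^2 + 1*y^2.
Starting point: (0.639, 1.0683), alpha = 0.05
Step 1: grad_x = 2*2*0.639 = 2.556, grad_y = 2*1*1.0683 = 2.1366
  x_1 = 0.639 - 0.05*2.556 = 0.5112
  y_1 = 1.0683 - 0.05*2.1366 = 0.9615
Step 2: grad_x = 2*2*0.5112 = 2.0448, grad_y = 2*1*0.9615 = 1.9229
  x_2 = 0.5112 - 0.05*2.0448 = 0.409
  y_2 = 0.9615 - 0.05*1.9229 = 0.8653
Step 3: grad_x = 2*2*0.409 = 1.6358, grad_y = 2*1*0.8653 = 1.7306
  x_3 = 0.409 - 0.05*1.6358 = 0.3272
  y_3 = 0.8653 - 0.05*1.7306 = 0.7788
Step 4: grad_x = 2*2*0.3272 = 1.3087, grad_y = 2*1*0.7788 = 1.5576
  x_4 = 0.3272 - 0.05*1.3087 = 0.2617
  y_4 = 0.7788 - 0.05*1.5576 = 0.7009
f(0.2617, 0.7009) = 2*0.2617^2 + 1*0.7009^2 = 0.6283


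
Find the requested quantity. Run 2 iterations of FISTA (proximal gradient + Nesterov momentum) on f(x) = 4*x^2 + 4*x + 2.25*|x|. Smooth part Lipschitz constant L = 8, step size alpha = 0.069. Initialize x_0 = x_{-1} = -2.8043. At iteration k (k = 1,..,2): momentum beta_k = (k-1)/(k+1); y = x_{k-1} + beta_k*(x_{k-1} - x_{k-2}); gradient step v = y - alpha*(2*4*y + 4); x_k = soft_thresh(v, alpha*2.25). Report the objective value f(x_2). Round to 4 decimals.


FISTA on f(x) = 4*x^2 + 4*x + 2.25*|x|
L = 8, alpha = 0.069
Iteration 1: beta = 0.0, y = -2.8043 + 0.0*(-2.8043 + 2.8043) = -2.8043
  grad(y) = -18.4344, v = y - alpha*grad = -1.5323
  prox(v) = soft_thresh(-1.5323, 0.1553) = -1.3771
Iteration 2: beta = 0.3333, y = -1.3771 + 0.3333*(-1.3771 + 2.8043) = -0.9013
  grad(y) = -3.2107, v = y - alpha*grad = -0.6798
  prox(v) = soft_thresh(-0.6798, 0.1553) = -0.5245
f(x_2) = 4*(-0.5245)^2 + 4*(-0.5245) + 2.25*|-0.5245| = 0.1826


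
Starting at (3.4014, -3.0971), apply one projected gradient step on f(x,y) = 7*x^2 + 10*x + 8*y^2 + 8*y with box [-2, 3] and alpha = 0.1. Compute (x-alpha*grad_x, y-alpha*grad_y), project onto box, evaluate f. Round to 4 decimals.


Step 1: Compute gradient at (3.4014, -3.0971).
grad_x = 2*7*3.4014 + 10 = 57.6196
grad_y = 2*8*-3.0971 + 8 = -41.5536
Step 2: Gradient step.
x_raw = 3.4014 - 0.1*57.6196 = -2.3606
y_raw = -3.0971 - 0.1*-41.5536 = 1.0583
Step 3: Project onto [-2, 3].
x_proj = clip(-2.3606) = -2.0
y_proj = clip(1.0583) = 1.0583
Step 4: Evaluate f.
f(-2.0, 1.0583) = 25.4254


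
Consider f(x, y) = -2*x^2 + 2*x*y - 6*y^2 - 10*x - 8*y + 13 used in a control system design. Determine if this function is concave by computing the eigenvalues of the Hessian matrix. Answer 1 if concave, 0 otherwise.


The Hessian of f(x,y) = -2*x^2 + 2*x*y - 6*y^2 - 10*x - 8*y + 13 is:
H = [[-4, 2], [2, -12]]
Trace = -4 - 12 = -16
Determinant = -4*-12 - (2)^2 = 44
Discriminant = (-16)^2 - 4*44 = 80.0
Eigenvalues: lambda_1 = -12.4721, lambda_2 = -3.5279
The function is concave.

1


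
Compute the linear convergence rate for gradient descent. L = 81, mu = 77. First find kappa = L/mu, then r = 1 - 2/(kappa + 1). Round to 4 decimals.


Step 1: Compute the condition number.
kappa = L/mu = 81/77 = 1.0519
Step 2: Compute the convergence rate.
r = 1 - 2/(kappa + 1) = 1 - 2*mu/(L + mu) = (L - mu)/(L + mu) = 4/158 = 0.0253


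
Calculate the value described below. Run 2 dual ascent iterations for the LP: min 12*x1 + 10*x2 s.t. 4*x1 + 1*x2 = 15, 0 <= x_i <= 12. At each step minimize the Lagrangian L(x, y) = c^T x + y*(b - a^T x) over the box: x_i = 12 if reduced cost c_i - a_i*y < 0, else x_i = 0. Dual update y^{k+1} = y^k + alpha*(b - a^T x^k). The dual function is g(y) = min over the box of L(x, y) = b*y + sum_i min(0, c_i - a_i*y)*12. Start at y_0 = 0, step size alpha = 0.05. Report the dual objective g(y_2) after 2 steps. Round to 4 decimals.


Dual ascent for LP: min 12*x1 + 10*x2, 4*x1 + 1*x2 = 15, 0 <= x_i <= 12
Step 1: y^k = 0.0, reduced costs: (12.0, 10.0)
  x^k = (0.0, 0.0), subgradient = b - a^T x = 15.0
  y^{k+1} = 0.0 + 0.05*15.0 = 0.75
Step 2: y^k = 0.75, reduced costs: (9.0, 9.25)
  x^k = (0.0, 0.0), subgradient = b - a^T x = 15.0
  y^{k+1} = 0.75 + 0.05*15.0 = 1.5
Dual objective at y_2 = 1.5: reduced costs (6.0, 8.5), box minimizer x = (0.0, 0.0)
g(y_2) = b*y + (c1 - a1*y)*x1 + (c2 - a2*y)*x2 = 15*1.5 + 6.0*0.0 + 8.5*0.0 = 22.5 + 0.0 + 0.0 = 22.5


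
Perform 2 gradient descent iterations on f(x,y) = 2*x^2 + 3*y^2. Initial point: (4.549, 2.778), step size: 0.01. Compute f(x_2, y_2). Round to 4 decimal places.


Gradient descent on f(x,y) = 2*x^2 + 3*y^2.
Starting point: (4.549, 2.778), alpha = 0.01
Step 1: grad_x = 2*2*4.549 = 18.196, grad_y = 2*3*2.778 = 16.668
  x_1 = 4.549 - 0.01*18.196 = 4.367
  y_1 = 2.778 - 0.01*16.668 = 2.6113
Step 2: grad_x = 2*2*4.367 = 17.4682, grad_y = 2*3*2.6113 = 15.6679
  x_2 = 4.367 - 0.01*17.4682 = 4.1924
  y_2 = 2.6113 - 0.01*15.6679 = 2.4546
f(4.1924, 2.4546) = 2*4.1924^2 + 3*2.4546^2 = 53.2275


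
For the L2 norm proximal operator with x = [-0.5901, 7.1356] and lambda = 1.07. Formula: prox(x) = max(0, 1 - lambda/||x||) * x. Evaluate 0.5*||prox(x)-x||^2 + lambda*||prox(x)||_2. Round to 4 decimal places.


Step 1: Compute ||x||.
||x|| = 7.16
Step 2: Compute scaling factor.
scale = max(0, 1 - 1.07/7.16) = 0.8506
Step 3: prox(x) = [-0.5019, 6.0692]
||prox(x)|| = 6.09
Step 4: Proximal objective.
0.5*||prox-x||^2 = 0.5725
lambda*||prox|| = 6.5163
Total = 7.0887


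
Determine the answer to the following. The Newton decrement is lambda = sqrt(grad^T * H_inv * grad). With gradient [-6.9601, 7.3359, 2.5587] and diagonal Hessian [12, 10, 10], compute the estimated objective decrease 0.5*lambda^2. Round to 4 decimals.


Step 1: H is diagonal, so H^(-1) * g = [-0.58, 0.7336, 0.2559].
Step 2: g^T H^(-1) g = sum_i g_i^2 / H_ii
  = (-6.9601)^2/12 + (7.3359)^2/10 + (2.5587)^2/10
  = 4.0369 + 5.3815 + 0.6547 = 10.0732
Step 3: Objective decrease = 0.5 * g^T H^(-1) g = 5.0366


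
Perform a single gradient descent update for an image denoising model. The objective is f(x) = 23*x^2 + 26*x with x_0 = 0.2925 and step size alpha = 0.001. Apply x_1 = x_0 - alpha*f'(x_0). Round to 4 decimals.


We compute the gradient at x_0 and apply the update.
f'(x) = 46*x + 26
f'(0.2925) = 46*0.2925 + 26 = 39.455
x_1 = 0.2925 - 0.001*39.455 = 0.253


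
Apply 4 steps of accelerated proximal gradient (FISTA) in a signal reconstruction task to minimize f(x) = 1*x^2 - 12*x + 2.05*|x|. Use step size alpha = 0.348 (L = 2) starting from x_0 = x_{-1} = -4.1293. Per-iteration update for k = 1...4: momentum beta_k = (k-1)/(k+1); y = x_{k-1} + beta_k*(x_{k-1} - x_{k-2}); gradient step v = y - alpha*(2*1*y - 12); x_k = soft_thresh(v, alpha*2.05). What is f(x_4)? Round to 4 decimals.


FISTA on f(x) = 1*x^2 - 12*x + 2.05*|x|
L = 2, alpha = 0.348
Iteration 1: beta = 0.0, y = -4.1293 + 0.0*(-4.1293 + 4.1293) = -4.1293
  grad(y) = -20.2586, v = y - alpha*grad = 2.9207
  prox(v) = soft_thresh(2.9207, 0.7134) = 2.2073
Iteration 2: beta = 0.3333, y = 2.2073 + 0.3333*(2.2073 + 4.1293) = 4.3195
  grad(y) = -3.361, v = y - alpha*grad = 5.4891
  prox(v) = soft_thresh(5.4891, 0.7134) = 4.7757
Iteration 3: beta = 0.5, y = 4.7757 + 0.5*(4.7757 - 2.2073) = 6.0599
  grad(y) = 0.1199, v = y - alpha*grad = 6.0182
  prox(v) = soft_thresh(6.0182, 0.7134) = 5.3048
Iteration 4: beta = 0.6, y = 5.3048 + 0.6*(5.3048 - 4.7757) = 5.6223
  grad(y) = -0.7554, v = y - alpha*grad = 5.8852
  prox(v) = soft_thresh(5.8852, 0.7134) = 5.1718
f(x_4) = 1*5.1718^2 - 12*5.1718 + 2.05*|5.1718| = -24.7119


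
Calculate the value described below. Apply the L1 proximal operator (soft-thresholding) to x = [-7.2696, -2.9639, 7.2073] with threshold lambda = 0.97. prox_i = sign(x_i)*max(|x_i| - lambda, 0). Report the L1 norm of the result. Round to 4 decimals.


Soft-thresholding with lambda = 0.97:
prox(-7.2696) = sign(-7.2696)*max(|-7.2696| - 0.97, 0) = -6.2996
prox(-2.9639) = sign(-2.9639)*max(|-2.9639| - 0.97, 0) = -1.9939
prox(7.2073) = sign(7.2073)*max(|7.2073| - 0.97, 0) = 6.2373
prox(x) = [-6.2996, -1.9939, 6.2373]
||prox(x)||_1 = 6.2996 + 1.9939 + 6.2373 = 14.5308


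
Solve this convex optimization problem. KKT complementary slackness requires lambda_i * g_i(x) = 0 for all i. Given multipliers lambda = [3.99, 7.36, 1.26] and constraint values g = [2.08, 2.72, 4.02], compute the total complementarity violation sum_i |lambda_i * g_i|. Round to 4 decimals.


KKT complementary slackness check:
lambda_1 * g_1 = 3.99 * 2.08 = 8.2992
lambda_2 * g_2 = 7.36 * 2.72 = 20.0192
lambda_3 * g_3 = 1.26 * 4.02 = 5.0652
Total violation = 8.2992 + 20.0192 + 5.0652 = 33.3836


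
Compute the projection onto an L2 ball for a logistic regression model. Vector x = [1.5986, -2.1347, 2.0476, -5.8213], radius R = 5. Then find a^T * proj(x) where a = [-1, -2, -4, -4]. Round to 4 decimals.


Step 1: Compute ||x|| (intermediates to 6 decimals).
||x|| = sqrt(1.5986^2 + (-2.1347)^2 + 2.0476^2 + (-5.8213)^2) = 6.722549
Step 2: Project.
Since ||x|| > R, scale = R/||x|| = 5/6.722549 = 0.743765, proj(x) = scale * x
proj(x) = [1.188983, -1.587715, 1.522933, -4.329679]
Step 3: Dot product.
a^T * proj(x) = -1*1.188983 - 2*(-1.587715) - 4*1.522933 - 4*(-4.329679) = 13.2134


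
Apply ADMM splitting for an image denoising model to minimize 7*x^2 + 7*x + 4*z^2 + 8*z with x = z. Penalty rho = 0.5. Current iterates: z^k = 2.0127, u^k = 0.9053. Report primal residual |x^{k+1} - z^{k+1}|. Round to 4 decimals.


ADMM iteration with rho = 0.5, z^k = 2.0127, u^k = 0.9053
Step 1: x-update.
Minimize 7*x^2 + 7*x + (0.5/2)*(x - 2.0127 + 0.9053)^2
FOC: (2*7 + 0.5)*x = -7 + 0.5*(2.0127 - 0.9053)
x^{k+1} = -0.4446
Step 2: z-update.
Minimize 4*z^2 + 8*z + (0.5/2)*(-0.4446 - z + 0.9053)^2
FOC: (2*4 + 0.5)*z = -8 + 0.5*(-0.4446 + 0.9053)
z^{k+1} = -0.9141
Step 3: u-update.
u^{k+1} = 0.9053 - 0.4446 + 0.9141 = 1.3748
Step 4: Primal residual = |-0.4446 + 0.9141| = 0.4695


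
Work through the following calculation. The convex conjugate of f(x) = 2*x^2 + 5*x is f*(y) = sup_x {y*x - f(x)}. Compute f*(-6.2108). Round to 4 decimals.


f*(y) = sup_x {y*x - a*x^2 - b*x} = sup_x {(y-b)*x - a*x^2}
FOC: (y - b) - 2a*x = 0 => x* = (y - b)/(2a)
x* = (-6.2108 - 5)/(2*2) = -2.8027
f*(-6.2108) = (y-b)^2/(4a) = (-6.2108 - 5)^2/(4*2)
= 125.682/8 = 15.7103


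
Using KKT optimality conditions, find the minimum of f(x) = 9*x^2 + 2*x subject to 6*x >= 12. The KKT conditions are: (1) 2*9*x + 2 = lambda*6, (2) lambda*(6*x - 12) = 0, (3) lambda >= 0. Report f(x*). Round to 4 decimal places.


Step 1: Try lambda = 0 (constraint inactive).
x_unc = -2/(2*9) = -0.1111
Check: 6*-0.1111 = -0.6666 < 12 -- violated!
Step 2: Constraint must be active: 6*x = 12
x* = 12/6 = 2.0
lambda = (2*9*2.0 + 2)/6 = 6.3333
Step 3: Compute optimal value.
f(x*) = 9*2.0^2 + 2*2.0 = 40.0


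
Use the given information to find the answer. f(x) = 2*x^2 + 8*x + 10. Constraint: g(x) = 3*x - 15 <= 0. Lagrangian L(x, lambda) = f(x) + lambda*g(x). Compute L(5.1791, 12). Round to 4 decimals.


Step 1: Evaluate f(x).
f(5.1791) = 2*5.1791^2 + 8*5.1791 + 10 = 105.079
Step 2: Evaluate g(x).
g(5.1791) = 3*5.1791 - 15 = 0.5373
Step 3: Compute Lagrangian.
L = 105.079 + 12*0.5373 = 111.5266


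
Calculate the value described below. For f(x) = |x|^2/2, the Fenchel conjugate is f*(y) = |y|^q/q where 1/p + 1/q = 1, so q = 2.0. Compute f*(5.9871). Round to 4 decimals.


The conjugate exponent q satisfies 1/p + 1/q = 1.
p = 2, so q = 2/(2 - 1) = 2.0
|y|^q = 5.9871^2.0 = 35.8454
f*(5.9871) = 35.8454 / 2.0 = 17.9227


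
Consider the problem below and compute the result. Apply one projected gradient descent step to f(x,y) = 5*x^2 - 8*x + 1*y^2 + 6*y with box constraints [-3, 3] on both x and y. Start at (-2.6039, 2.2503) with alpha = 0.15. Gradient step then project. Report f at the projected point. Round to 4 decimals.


Step 1: Compute gradient at (-2.6039, 2.2503).
grad_x = 2*5*-2.6039 - 8 = -34.039
grad_y = 2*1*2.2503 + 6 = 10.5006
Step 2: Gradient step.
x_raw = -2.6039 - 0.15*-34.039 = 2.502
y_raw = 2.2503 - 0.15*10.5006 = 0.6752
Step 3: Project onto [-3, 3].
x_proj = clip(2.502) = 2.502
y_proj = clip(0.6752) = 0.6752
Step 4: Evaluate f.
f(2.502, 0.6752) = 15.7903


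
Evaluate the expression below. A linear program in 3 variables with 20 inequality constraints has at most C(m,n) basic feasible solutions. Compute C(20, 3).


Each vertex corresponds to some choice of n active constraints out of m, so the number of vertices is at most C(m, n) = m! / (n!(m-n)!).
m = 20, n = 3
Numerator: 20 * 19 * 18
Denominator: 3! = 6
C(20, 3) = 1140


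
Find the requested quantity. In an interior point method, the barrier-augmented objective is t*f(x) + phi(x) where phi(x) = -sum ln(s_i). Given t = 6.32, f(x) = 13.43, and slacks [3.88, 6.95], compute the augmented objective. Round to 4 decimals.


Step 1: Compute log-barrier.
ln values: [1.3558, 1.9387]
phi = -(1.3558 + 1.9387) = -3.2946
Step 2: Compute augmented objective.
t*f(x) = 6.32*13.43 = 84.8776
Total = 84.8776 - 3.2946 = 81.583


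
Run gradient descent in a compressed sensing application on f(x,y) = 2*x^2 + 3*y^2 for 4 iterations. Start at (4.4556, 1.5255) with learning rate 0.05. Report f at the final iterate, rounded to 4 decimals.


Gradient descent on f(x,y) = 2*x^2 + 3*y^2.
Starting point: (4.4556, 1.5255), alpha = 0.05
Step 1: grad_x = 2*2*4.4556 = 17.8224, grad_y = 2*3*1.5255 = 9.153
  x_1 = 4.4556 - 0.05*17.8224 = 3.5645
  y_1 = 1.5255 - 0.05*9.153 = 1.0679
Step 2: grad_x = 2*2*3.5645 = 14.2579, grad_y = 2*3*1.0679 = 6.4071
  x_2 = 3.5645 - 0.05*14.2579 = 2.8516
  y_2 = 1.0679 - 0.05*6.4071 = 0.7475
Step 3: grad_x = 2*2*2.8516 = 11.4063, grad_y = 2*3*0.7475 = 4.485
  x_3 = 2.8516 - 0.05*11.4063 = 2.2813
  y_3 = 0.7475 - 0.05*4.485 = 0.5232
Step 4: grad_x = 2*2*2.2813 = 9.1251, grad_y = 2*3*0.5232 = 3.1395
  x_4 = 2.2813 - 0.05*9.1251 = 1.825
  y_4 = 0.5232 - 0.05*3.1395 = 0.3663
f(1.825, 0.3663) = 2*1.825^2 + 3*0.3663^2 = 7.0638


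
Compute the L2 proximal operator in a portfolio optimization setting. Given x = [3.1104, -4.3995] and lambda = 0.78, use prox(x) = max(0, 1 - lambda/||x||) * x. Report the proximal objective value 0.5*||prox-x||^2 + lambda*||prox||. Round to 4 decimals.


Step 1: Compute ||x||.
||x|| = 5.388
Step 2: Compute scaling factor.
scale = max(0, 1 - 0.78/5.388) = 0.8552
Step 3: prox(x) = [2.6601, -3.7626]
||prox(x)|| = 4.608
Step 4: Proximal objective.
0.5*||prox-x||^2 = 0.3042
lambda*||prox|| = 3.5942
Total = 3.8984


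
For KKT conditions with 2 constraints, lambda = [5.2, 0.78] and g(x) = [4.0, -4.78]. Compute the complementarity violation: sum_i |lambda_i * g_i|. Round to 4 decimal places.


KKT complementary slackness check:
lambda_1 * g_1 = 5.2 * 4.0 = 20.8
lambda_2 * g_2 = 0.78 * -4.78 = -3.7284
Total violation = 20.8 + 3.7284 = 24.5284


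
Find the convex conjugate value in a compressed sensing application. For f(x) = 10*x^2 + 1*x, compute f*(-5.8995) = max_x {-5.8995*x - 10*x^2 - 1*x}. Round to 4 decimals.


f*(y) = sup_x {y*x - a*x^2 - b*x} = sup_x {(y-b)*x - a*x^2}
FOC: (y - b) - 2a*x = 0 => x* = (y - b)/(2a)
x* = (-5.8995 - 1)/(2*10) = -0.345
f*(-5.8995) = (y-b)^2/(4a) = (-5.8995 - 1)^2/(4*10)
= 47.6031/40 = 1.1901


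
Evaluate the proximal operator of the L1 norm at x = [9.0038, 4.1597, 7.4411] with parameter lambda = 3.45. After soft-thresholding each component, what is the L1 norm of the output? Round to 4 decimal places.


Soft-thresholding with lambda = 3.45:
prox(9.0038) = sign(9.0038)*max(|9.0038| - 3.45, 0) = 5.5538
prox(4.1597) = sign(4.1597)*max(|4.1597| - 3.45, 0) = 0.7097
prox(7.4411) = sign(7.4411)*max(|7.4411| - 3.45, 0) = 3.9911
prox(x) = [5.5538, 0.7097, 3.9911]
||prox(x)||_1 = 5.5538 + 0.7097 + 3.9911 = 10.2546


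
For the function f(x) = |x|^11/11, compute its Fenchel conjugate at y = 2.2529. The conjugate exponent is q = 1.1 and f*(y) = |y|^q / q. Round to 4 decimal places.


The conjugate exponent q satisfies 1/p + 1/q = 1.
p = 11, so q = 11/(11 - 1) = 1.1
|y|^q = 2.2529^1.1 = 2.4435
f*(2.2529) = 2.4435 / 1.1 = 2.2214


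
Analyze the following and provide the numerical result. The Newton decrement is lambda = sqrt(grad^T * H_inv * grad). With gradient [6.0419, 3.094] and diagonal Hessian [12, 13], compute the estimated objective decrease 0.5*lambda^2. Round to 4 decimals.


Step 1: H is diagonal, so H^(-1) * g = [0.5035, 0.238].
Step 2: g^T H^(-1) g = sum_i g_i^2 / H_ii
  = (6.0419)^2/12 + (3.094)^2/13
  = 3.042 + 0.7364 = 3.7784
Step 3: Objective decrease = 0.5 * g^T H^(-1) g = 1.8892


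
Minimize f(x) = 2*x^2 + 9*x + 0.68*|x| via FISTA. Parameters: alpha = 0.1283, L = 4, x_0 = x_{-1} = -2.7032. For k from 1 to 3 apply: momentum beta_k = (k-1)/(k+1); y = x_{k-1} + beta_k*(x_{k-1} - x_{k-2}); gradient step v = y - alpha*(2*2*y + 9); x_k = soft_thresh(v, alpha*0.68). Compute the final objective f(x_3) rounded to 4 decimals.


FISTA on f(x) = 2*x^2 + 9*x + 0.68*|x|
L = 4, alpha = 0.1283
Iteration 1: beta = 0.0, y = -2.7032 + 0.0*(-2.7032 + 2.7032) = -2.7032
  grad(y) = -1.8128, v = y - alpha*grad = -2.4706
  prox(v) = soft_thresh(-2.4706, 0.0872) = -2.3834
Iteration 2: beta = 0.3333, y = -2.3834 + 0.3333*(-2.3834 + 2.7032) = -2.2768
  grad(y) = -0.1071, v = y - alpha*grad = -2.263
  prox(v) = soft_thresh(-2.263, 0.0872) = -2.1758
Iteration 3: beta = 0.5, y = -2.1758 + 0.5*(-2.1758 + 2.3834) = -2.072
  grad(y) = 0.712, v = y - alpha*grad = -2.1633
  prox(v) = soft_thresh(-2.1633, 0.0872) = -2.0761
f(x_3) = 2*(-2.0761)^2 + 9*(-2.0761) + 0.68*|-2.0761| = -8.6528


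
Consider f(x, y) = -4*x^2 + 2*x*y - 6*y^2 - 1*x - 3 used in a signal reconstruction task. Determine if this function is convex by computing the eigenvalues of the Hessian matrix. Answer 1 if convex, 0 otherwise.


The Hessian of f(x,y) = -4*x^2 + 2*x*y - 6*y^2 - 1*x - 3 is:
H = [[-8, 2], [2, -12]]
Trace = -8 - 12 = -20
Determinant = -8*-12 - (2)^2 = 92
Discriminant = (-20)^2 - 4*92 = 32.0
Eigenvalues: lambda_1 = -12.8284, lambda_2 = -7.1716
The function is not convex.

0


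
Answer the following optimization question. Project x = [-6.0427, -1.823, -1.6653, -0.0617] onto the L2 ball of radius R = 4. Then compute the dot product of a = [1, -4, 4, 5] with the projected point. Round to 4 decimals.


Step 1: Compute ||x|| (intermediates to 6 decimals).
||x|| = sqrt((-6.0427)^2 + (-1.823)^2 + (-1.6653)^2 + (-0.0617)^2) = 6.527985
Step 2: Project.
Since ||x|| > R, scale = R/||x|| = 4/6.527985 = 0.612747, proj(x) = scale * x
proj(x) = [-3.702646, -1.117038, -1.020408, -0.037806]
Step 3: Dot product.
a^T * proj(x) = 1*(-3.702646) - 4*(-1.117038) + 4*(-1.020408) + 5*(-0.037806) = -3.5052


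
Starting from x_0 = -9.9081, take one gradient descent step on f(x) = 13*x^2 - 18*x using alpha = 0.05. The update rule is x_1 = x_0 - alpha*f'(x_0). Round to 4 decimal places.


We compute the gradient at x_0 and apply the update.
f'(x) = 26*x - 18
f'(-9.9081) = 26*-9.9081 - 18 = -275.6106
x_1 = -9.9081 - 0.05*-275.6106 = 3.8724


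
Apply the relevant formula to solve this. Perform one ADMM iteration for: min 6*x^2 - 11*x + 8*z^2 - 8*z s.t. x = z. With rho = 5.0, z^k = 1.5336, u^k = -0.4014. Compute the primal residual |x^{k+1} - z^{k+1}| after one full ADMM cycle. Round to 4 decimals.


ADMM iteration with rho = 5.0, z^k = 1.5336, u^k = -0.4014
Step 1: x-update.
Minimize 6*x^2 - 11*x + (5.0/2)*(x - 1.5336 - 0.4014)^2
FOC: (2*6 + 5.0)*x = 11 + 5.0*(1.5336 + 0.4014)
x^{k+1} = 1.2162
Step 2: z-update.
Minimize 8*z^2 - 8*z + (5.0/2)*(1.2162 - z - 0.4014)^2
FOC: (2*8 + 5.0)*z = 8 + 5.0*(1.2162 - 0.4014)
z^{k+1} = 0.5749
Step 3: u-update.
u^{k+1} = -0.4014 + 1.2162 - 0.5749 = 0.2398
Step 4: Primal residual = |1.2162 - 0.5749| = 0.6412


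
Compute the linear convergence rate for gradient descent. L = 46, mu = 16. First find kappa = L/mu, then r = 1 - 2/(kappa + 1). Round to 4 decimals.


Step 1: Compute the condition number.
kappa = L/mu = 46/16 = 2.875
Step 2: Compute the convergence rate.
r = 1 - 2/(kappa + 1) = 1 - 2*mu/(L + mu) = (L - mu)/(L + mu) = 30/62 = 0.4839


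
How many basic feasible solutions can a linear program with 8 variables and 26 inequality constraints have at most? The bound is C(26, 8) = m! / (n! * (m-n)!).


Each vertex corresponds to some choice of n active constraints out of m, so the number of vertices is at most C(m, n) = m! / (n!(m-n)!).
m = 26, n = 8
Numerator: 26 * 25 * 24 * 23 * 22 * 21 * 20 * 19
Denominator: 8! = 40320
C(26, 8) = 1562275


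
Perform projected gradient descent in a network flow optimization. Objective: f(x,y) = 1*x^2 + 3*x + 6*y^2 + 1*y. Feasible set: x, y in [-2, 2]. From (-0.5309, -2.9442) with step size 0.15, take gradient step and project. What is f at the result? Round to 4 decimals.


Step 1: Compute gradient at (-0.5309, -2.9442).
grad_x = 2*1*-0.5309 + 3 = 1.9382
grad_y = 2*6*-2.9442 + 1 = -34.3304
Step 2: Gradient step.
x_raw = -0.5309 - 0.15*1.9382 = -0.8216
y_raw = -2.9442 - 0.15*-34.3304 = 2.2054
Step 3: Project onto [-2, 2].
x_proj = clip(-0.8216) = -0.8216
y_proj = clip(2.2054) = 2.0
Step 4: Evaluate f.
f(-0.8216, 2.0) = 24.2102


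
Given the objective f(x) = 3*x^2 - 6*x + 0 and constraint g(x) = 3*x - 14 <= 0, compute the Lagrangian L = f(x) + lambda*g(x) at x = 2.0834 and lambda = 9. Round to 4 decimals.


Step 1: Evaluate f(x).
f(2.0834) = 3*2.0834^2 - 6*2.0834 + 0 = 0.5213
Step 2: Evaluate g(x).
g(2.0834) = 3*2.0834 - 14 = -7.7498
Step 3: Compute Lagrangian.
L = 0.5213 + 9*-7.7498 = -69.2269


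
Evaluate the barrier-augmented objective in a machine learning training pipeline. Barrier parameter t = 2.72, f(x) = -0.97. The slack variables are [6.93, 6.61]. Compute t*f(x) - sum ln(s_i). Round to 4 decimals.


Step 1: Compute log-barrier.
ln values: [1.9359, 1.8886]
phi = -(1.9359 + 1.8886) = -3.8244
Step 2: Compute augmented objective.
t*f(x) = 2.72*-0.97 = -2.6384
Total = -2.6384 - 3.8244 = -6.4628


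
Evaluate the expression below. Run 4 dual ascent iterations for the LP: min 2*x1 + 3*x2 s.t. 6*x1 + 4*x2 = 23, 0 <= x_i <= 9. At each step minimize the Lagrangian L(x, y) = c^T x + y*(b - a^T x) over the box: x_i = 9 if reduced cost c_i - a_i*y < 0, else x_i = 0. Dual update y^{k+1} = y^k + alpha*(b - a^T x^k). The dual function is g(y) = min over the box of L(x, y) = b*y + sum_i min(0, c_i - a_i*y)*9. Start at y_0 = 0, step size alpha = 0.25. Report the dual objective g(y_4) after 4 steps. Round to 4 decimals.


Dual ascent for LP: min 2*x1 + 3*x2, 6*x1 + 4*x2 = 23, 0 <= x_i <= 9
Step 1: y^k = 0.0, reduced costs: (2.0, 3.0)
  x^k = (0.0, 0.0), subgradient = b - a^T x = 23.0
  y^{k+1} = 0.0 + 0.25*23.0 = 5.75
Step 2: y^k = 5.75, reduced costs: (-32.5, -20.0)
  x^k = (9.0, 9.0), subgradient = b - a^T x = -67.0
  y^{k+1} = 5.75 + 0.25*-67.0 = -11.0
Step 3: y^k = -11.0, reduced costs: (68.0, 47.0)
  x^k = (0.0, 0.0), subgradient = b - a^T x = 23.0
  y^{k+1} = -11.0 + 0.25*23.0 = -5.25
Step 4: y^k = -5.25, reduced costs: (33.5, 24.0)
  x^k = (0.0, 0.0), subgradient = b - a^T x = 23.0
  y^{k+1} = -5.25 + 0.25*23.0 = 0.5
Dual objective at y_4 = 0.5: reduced costs (-1.0, 1.0), box minimizer x = (9.0, 0.0)
g(y_4) = b*y + (c1 - a1*y)*x1 + (c2 - a2*y)*x2 = 23*0.5 + (-1.0)*9.0 + 1.0*0.0 = 11.5 - 9.0 + 0.0 = 2.5


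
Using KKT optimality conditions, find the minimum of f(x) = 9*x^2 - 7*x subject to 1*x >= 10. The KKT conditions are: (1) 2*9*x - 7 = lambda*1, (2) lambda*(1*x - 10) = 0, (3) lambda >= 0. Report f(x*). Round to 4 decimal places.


Step 1: Try lambda = 0 (constraint inactive).
x_unc = 7/(2*9) = 0.3889
Check: 1*0.3889 = 0.3889 < 10 -- violated!
Step 2: Constraint must be active: 1*x = 10
x* = 10/1 = 10.0
lambda = (2*9*10.0 - 7)/1 = 173.0
Step 3: Compute optimal value.
f(x*) = 9*10.0^2 - 7*10.0 = 830.0


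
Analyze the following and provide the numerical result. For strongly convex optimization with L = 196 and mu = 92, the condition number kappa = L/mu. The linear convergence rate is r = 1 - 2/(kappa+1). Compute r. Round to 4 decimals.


Step 1: Compute the condition number.
kappa = L/mu = 196/92 = 2.1304
Step 2: Compute the convergence rate.
r = 1 - 2/(kappa + 1) = 1 - 2*mu/(L + mu) = (L - mu)/(L + mu) = 104/288 = 0.3611


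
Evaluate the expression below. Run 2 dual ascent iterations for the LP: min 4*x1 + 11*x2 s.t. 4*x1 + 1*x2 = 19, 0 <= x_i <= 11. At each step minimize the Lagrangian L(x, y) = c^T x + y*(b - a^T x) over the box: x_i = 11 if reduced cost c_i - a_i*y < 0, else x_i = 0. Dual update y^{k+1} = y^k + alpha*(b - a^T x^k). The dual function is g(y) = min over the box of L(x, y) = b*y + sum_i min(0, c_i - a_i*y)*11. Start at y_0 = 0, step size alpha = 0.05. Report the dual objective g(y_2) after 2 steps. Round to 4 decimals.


Dual ascent for LP: min 4*x1 + 11*x2, 4*x1 + 1*x2 = 19, 0 <= x_i <= 11
Step 1: y^k = 0.0, reduced costs: (4.0, 11.0)
  x^k = (0.0, 0.0), subgradient = b - a^T x = 19.0
  y^{k+1} = 0.0 + 0.05*19.0 = 0.95
Step 2: y^k = 0.95, reduced costs: (0.2, 10.05)
  x^k = (0.0, 0.0), subgradient = b - a^T x = 19.0
  y^{k+1} = 0.95 + 0.05*19.0 = 1.9
Dual objective at y_2 = 1.9: reduced costs (-3.6, 9.1), box minimizer x = (11.0, 0.0)
g(y_2) = b*y + (c1 - a1*y)*x1 + (c2 - a2*y)*x2 = 19*1.9 + (-3.6)*11.0 + 9.1*0.0 = 36.1 - 39.6 + 0.0 = -3.5


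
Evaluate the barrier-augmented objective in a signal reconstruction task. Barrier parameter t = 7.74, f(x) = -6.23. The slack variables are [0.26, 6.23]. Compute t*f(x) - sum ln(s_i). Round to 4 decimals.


Step 1: Compute log-barrier.
ln values: [-1.3471, 1.8294]
phi = -(-1.3471 + 1.8294) = -0.4823
Step 2: Compute augmented objective.
t*f(x) = 7.74*-6.23 = -48.2202
Total = -48.2202 - 0.4823 = -48.7025


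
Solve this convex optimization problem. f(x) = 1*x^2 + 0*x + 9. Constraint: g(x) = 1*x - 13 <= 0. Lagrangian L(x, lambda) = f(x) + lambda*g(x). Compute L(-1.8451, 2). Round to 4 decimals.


Step 1: Evaluate f(x).
f(-1.8451) = 1*(-1.8451)^2 + 0*(-1.8451) + 9 = 12.4044
Step 2: Evaluate g(x).
g(-1.8451) = 1*-1.8451 - 13 = -14.8451
Step 3: Compute Lagrangian.
L = 12.4044 + 2*-14.8451 = -17.2858


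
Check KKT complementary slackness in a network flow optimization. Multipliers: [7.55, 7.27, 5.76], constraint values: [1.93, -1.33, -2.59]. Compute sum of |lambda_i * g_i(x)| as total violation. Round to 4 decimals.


KKT complementary slackness check:
lambda_1 * g_1 = 7.55 * 1.93 = 14.5715
lambda_2 * g_2 = 7.27 * -1.33 = -9.6691
lambda_3 * g_3 = 5.76 * -2.59 = -14.9184
Total violation = 14.5715 + 9.6691 + 14.9184 = 39.159


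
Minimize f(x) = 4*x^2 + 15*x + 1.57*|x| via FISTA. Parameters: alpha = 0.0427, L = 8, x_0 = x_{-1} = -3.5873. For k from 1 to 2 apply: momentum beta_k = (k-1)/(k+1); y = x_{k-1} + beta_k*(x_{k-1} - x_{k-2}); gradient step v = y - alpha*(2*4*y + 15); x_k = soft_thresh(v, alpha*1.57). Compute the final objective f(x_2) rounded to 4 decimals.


FISTA on f(x) = 4*x^2 + 15*x + 1.57*|x|
L = 8, alpha = 0.0427
Iteration 1: beta = 0.0, y = -3.5873 + 0.0*(-3.5873 + 3.5873) = -3.5873
  grad(y) = -13.6984, v = y - alpha*grad = -3.0024
  prox(v) = soft_thresh(-3.0024, 0.067) = -2.9353
Iteration 2: beta = 0.3333, y = -2.9353 + 0.3333*(-2.9353 + 3.5873) = -2.718
  grad(y) = -6.7442, v = y - alpha*grad = -2.43
  prox(v) = soft_thresh(-2.43, 0.067) = -2.363
f(x_2) = 4*(-2.363)^2 + 15*(-2.363) + 1.57*|-2.363| = -9.4


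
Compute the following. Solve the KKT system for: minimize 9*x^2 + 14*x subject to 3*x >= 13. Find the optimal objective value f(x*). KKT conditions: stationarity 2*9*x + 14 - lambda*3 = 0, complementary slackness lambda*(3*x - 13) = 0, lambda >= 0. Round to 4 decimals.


Step 1: Try lambda = 0 (constraint inactive).
x_unc = -14/(2*9) = -0.7778
Check: 3*-0.7778 = -2.3334 < 13 -- violated!
Step 2: Constraint must be active: 3*x = 13
x* = 13/3 = 4.3333 (rounded; the exact value 13/3 is used below)
lambda = (2*9*(13/3) + 14)/3 = 30.6667
Step 3: Compute optimal value.
f(x*) = 9*(13/3)^2 + 14*(13/3) = 229.6667


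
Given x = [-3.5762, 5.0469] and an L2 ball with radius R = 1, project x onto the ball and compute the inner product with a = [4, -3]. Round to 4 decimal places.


Step 1: Compute ||x|| (intermediates to 6 decimals).
||x|| = sqrt((-3.5762)^2 + 5.0469^2) = 6.1855
Step 2: Project.
Since ||x|| > R, scale = R/||x|| = 1/6.1855 = 0.161668, proj(x) = scale * x
proj(x) = [-0.578157, 0.815922]
Step 3: Dot product.
a^T * proj(x) = 4*(-0.578157) - 3*0.815922 = -4.7604
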